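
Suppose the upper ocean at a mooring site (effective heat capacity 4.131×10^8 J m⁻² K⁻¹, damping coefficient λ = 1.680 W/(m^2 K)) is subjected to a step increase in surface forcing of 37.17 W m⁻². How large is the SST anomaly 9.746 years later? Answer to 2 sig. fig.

16 K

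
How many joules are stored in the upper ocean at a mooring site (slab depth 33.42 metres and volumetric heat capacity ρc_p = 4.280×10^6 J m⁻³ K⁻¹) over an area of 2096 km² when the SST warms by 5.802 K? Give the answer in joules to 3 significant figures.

Areal heat capacity C = ρc_p × D = 4.280×10^6 × 33.42 = 1.43×10^8 J/(m²·K).
Heat per unit area: q = C ΔT = 1.43×10^8 × 5.802 = 8.30×10^8 J/m².
Total heat: Q = q × A = 8.30×10^8 × (2096 × 10⁶ m²) = 1.74×10^18 J.

1.74×10^18 J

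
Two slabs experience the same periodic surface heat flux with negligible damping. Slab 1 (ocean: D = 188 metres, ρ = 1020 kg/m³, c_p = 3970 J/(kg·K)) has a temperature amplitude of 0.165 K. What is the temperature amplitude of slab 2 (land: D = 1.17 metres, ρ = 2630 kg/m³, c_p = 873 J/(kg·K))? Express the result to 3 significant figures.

C_ocean = 7.61×10^8 J/(m²·K); C_land = 2.69×10^6 J/(m²·K).
A ∝ 1/C ⇒ A_land = A_ocean × C_ocean/C_land = 0.165 × 283 = 46.8 K.

46.8 K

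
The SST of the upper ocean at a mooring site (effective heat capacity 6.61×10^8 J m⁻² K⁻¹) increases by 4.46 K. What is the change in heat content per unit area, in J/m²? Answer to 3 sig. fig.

2.95×10^9

Areal heat capacity C = 6.61×10^8 J m⁻² K⁻¹ (given).
ΔQ = C ΔT = 6.61×10^8 × 4.46 = 2.95×10^9 J/m².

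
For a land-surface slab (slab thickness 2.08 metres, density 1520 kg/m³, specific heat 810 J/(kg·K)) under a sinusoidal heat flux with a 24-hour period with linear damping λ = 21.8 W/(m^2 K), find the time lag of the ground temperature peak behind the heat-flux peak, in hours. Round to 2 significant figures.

Areal heat capacity C = ρ c_p D = 1520 × 810 × 2.08 = 2.56×10^6 J/(m²·K).
ω = 2π / 86400 s = 7.27×10^-5 s⁻¹.
Phase lag φ = arctan(Cω/λ) = arctan(186/21.8) = 1.45 rad.
Time lag = φ / ω = 1.45 / 7.27×10^-5 = 20000 s = 5.55 hours.

5.6 hours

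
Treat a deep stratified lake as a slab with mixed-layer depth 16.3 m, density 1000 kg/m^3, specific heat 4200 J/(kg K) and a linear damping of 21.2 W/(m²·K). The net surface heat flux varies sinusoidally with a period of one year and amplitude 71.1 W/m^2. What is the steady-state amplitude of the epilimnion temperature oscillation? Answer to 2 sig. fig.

2.8 K

Areal heat capacity C = ρ c_p D = 1000 × 4200 × 16.3 = 6.85×10^7 J m⁻² K⁻¹.
Angular frequency ω = 2π / T = 2π / 3.15×10^7 s = 1.99×10^-7 s⁻¹.
√((Cω)² + λ²) = √((13.6)² + 21.2²) = 25.2 W/(m²·K).
Amplitude A = F₀ / √((Cω)²+λ²) = 71.1 / 25.2 = 2.82 K.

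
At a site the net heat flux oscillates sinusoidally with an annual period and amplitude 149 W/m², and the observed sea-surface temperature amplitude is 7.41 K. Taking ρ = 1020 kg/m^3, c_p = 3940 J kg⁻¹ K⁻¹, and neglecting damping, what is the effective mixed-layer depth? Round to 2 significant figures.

25 m

ω = 2π / 3.15×10^7 s = 1.99×10^-7 s⁻¹.
Required C = F₀ / (A ω) = 149 / (7.41 × 1.99×10^-7) = 1.01×10^8 J/(m²·K).
D = C / (ρ c_p) = 1.01×10^8 / (1020 × 3940) = 25.1 m.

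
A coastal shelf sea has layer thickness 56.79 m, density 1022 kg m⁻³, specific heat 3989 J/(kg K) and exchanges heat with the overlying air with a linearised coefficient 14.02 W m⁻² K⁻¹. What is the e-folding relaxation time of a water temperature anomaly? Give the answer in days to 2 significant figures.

Areal heat capacity C = ρ c_p D = 1022 × 3989 × 56.79 = 2.32×10^8 J/(m^2 K).
Relaxation time τ = C / λ = 2.32×10^8 / 14.02 = 1.65×10^7 s.
In days: 1.65×10^7 s / (86400 s/day) = 191 days.

190 days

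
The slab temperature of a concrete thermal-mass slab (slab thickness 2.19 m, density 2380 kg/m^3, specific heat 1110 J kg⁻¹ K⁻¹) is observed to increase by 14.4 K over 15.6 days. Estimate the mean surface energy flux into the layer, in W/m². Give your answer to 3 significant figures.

61.8

Areal heat capacity C = ρ c_p D = 2380 × 1110 × 2.19 = 5.79×10^6 J m⁻² K⁻¹.
Required heat per unit area: Q = C ΔT = 5.79×10^6 × 14.4 = 8.33×10^7 J/m².
Flux F = Q / Δt = 8.33×10^7 / 1.35×10^6 s = 61.8 W/m².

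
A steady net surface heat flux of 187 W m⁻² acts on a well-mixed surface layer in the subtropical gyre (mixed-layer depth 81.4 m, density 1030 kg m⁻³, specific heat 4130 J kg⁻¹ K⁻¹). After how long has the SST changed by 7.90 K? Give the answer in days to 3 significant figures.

169 days

Areal heat capacity C = ρ c_p D = 1030 × 4130 × 81.4 = 3.46×10^8 J/(m²·K).
Time required: Δt = C ΔT / F = 3.46×10^8 × 7.90 / 187 = 1.46×10^7 s.
In days: 1.46×10^7 s / (86400 s/day) = 169 days.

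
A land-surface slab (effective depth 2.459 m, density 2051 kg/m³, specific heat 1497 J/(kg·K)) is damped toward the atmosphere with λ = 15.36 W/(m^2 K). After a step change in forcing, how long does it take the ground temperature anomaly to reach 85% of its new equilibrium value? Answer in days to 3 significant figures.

10.8 days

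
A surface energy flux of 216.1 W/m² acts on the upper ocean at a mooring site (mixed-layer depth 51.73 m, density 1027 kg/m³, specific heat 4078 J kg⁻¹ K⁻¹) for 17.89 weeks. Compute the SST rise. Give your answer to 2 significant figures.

Areal heat capacity C = ρ c_p D = 1027 × 4078 × 51.73 = 2.17×10^8 J m⁻² K⁻¹.
Net heat input Q = F Δt = 216.1 × (17.89 weeks × 6.048×10^5 s/week) = 2.34×10^9 J/m².
ΔT = Q / C = 2.34×10^9 / 2.17×10^8 = 10.8 K.

11 K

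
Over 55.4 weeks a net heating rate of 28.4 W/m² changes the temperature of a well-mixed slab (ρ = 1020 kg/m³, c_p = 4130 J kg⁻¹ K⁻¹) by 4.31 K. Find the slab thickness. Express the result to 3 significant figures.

Heat input Q = F Δt = 28.4 × 3.35×10^7 s = 9.52×10^8 J/m².
Required areal heat capacity C = Q / ΔT = 2.21×10^8 J/(m²·K).
Depth D = C / (ρ c_p) = 2.21×10^8 / (1020 × 4130) = 52.4 m.

52.4 m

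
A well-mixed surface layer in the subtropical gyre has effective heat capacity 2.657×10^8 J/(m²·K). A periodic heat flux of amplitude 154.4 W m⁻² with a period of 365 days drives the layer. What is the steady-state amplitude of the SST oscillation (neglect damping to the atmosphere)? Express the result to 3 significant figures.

2.92 K

Areal heat capacity C = 2.657×10^8 J/(m²·K) (given).
Angular frequency ω = 2π / T = 2π / 3.15×10^7 s = 1.99×10^-7 s⁻¹.
Cω = 2.66×10^8 × 1.99×10^-7 = 52.9 W/(m²·K).
Amplitude A = F₀ / (Cω) = 154.4 / 52.9 = 2.92 K.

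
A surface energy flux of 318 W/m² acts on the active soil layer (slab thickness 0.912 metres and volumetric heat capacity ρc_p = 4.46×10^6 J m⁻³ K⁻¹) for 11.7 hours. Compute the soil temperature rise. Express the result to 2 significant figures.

3.3 K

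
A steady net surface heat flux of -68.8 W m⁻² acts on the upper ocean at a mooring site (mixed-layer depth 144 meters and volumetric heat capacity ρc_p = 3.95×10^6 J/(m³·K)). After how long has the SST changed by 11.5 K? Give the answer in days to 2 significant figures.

1100 days

Areal heat capacity C = ρc_p × D = 3.95×10^6 × 144 = 5.69×10^8 J m⁻² K⁻¹.
Time required: Δt = C ΔT / F = 5.69×10^8 × -11.5 / -68.8 = 9.51×10^7 s.
In days: 9.51×10^7 s / (86400 s/day) = 1100 days.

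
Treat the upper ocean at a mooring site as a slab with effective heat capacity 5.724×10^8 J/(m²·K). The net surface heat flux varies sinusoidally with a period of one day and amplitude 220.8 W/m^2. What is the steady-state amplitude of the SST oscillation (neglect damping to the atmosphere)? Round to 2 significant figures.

Areal heat capacity C = 5.724×10^8 J/(m²·K) (given).
Angular frequency ω = 2π / T = 2π / 86400 s = 7.27×10^-5 s⁻¹.
Cω = 5.72×10^8 × 7.27×10^-5 = 41600 W/(m²·K).
Amplitude A = F₀ / (Cω) = 220.8 / 41600 = 0.00530 K.

0.0053 K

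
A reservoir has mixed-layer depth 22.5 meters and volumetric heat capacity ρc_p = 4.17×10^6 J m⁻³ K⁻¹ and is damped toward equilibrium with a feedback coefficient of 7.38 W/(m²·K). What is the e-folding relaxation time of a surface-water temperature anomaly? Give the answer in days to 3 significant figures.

147 days

Areal heat capacity C = ρc_p × D = 4.17×10^6 × 22.5 = 9.38×10^7 J/(m²·K).
Relaxation time τ = C / λ = 9.38×10^7 / 7.38 = 1.27×10^7 s.
In days: 1.27×10^7 s / (86400 s/day) = 147 days.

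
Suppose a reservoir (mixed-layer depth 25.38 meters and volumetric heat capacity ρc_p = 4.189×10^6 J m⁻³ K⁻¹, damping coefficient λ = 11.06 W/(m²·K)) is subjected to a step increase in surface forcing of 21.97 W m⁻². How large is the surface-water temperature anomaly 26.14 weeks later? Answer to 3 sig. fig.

Areal heat capacity C = ρc_p × D = 4.189×10^6 × 25.38 = 1.06×10^8 J m⁻² K⁻¹.
τ = C / λ = 1.06×10^8 / 11.06 = 9.61×10^6 s.
Equilibrium anomaly ΔT_eq = F / λ = 21.97 / 11.06 = 1.99 K.
t = 26.14 weeks = 1.58×10^7 s, so t/τ = 1.64.
ΔT(t) = ΔT_eq (1 − e^(−t/τ)) = 1.99 × (1 − e^−1.64) = 1.60 K.

1.60 K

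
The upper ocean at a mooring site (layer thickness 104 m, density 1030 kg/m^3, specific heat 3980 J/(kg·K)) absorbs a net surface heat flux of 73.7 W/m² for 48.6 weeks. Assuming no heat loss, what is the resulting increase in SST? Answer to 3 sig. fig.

5.08 K

Areal heat capacity C = ρ c_p D = 1030 × 3980 × 104 = 4.26×10^8 J/(m^2 K).
Net heat input Q = F Δt = 73.7 × (48.6 weeks × 6.048×10^5 s/week) = 2.17×10^9 J/m².
ΔT = Q / C = 2.17×10^9 / 4.26×10^8 = 5.08 K.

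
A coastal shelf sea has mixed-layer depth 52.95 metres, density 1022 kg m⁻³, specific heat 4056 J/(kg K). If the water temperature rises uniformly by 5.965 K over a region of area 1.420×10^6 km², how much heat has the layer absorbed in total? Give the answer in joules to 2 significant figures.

1.9×10^21 J

Areal heat capacity C = ρ c_p D = 1022 × 4056 × 52.95 = 2.19×10^8 J/(m^2 K).
Heat per unit area: q = C ΔT = 2.19×10^8 × 5.965 = 1.31×10^9 J/m².
Total heat: Q = q × A = 1.31×10^9 × (1.420×10^6 × 10⁶ m²) = 1.86×10^21 J.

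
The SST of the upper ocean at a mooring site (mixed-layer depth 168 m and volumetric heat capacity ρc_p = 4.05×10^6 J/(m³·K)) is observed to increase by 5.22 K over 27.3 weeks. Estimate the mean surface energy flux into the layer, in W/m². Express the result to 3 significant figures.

215

Areal heat capacity C = ρc_p × D = 4.05×10^6 × 168 = 6.80×10^8 J/(m^2 K).
Required heat per unit area: Q = C ΔT = 6.80×10^8 × 5.22 = 3.55×10^9 J/m².
Flux F = Q / Δt = 3.55×10^9 / 1.65×10^7 s = 215 W/m².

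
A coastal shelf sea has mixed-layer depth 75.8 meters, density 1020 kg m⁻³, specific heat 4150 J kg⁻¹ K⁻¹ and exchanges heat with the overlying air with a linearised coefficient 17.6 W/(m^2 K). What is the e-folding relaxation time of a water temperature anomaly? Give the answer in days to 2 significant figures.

210 days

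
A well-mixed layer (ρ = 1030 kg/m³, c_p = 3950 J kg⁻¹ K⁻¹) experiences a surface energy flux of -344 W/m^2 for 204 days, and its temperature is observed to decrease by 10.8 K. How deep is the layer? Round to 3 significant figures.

Heat input Q = F Δt = -344 × 1.76×10^7 s = -6.06×10^9 J/m².
Required areal heat capacity C = Q / ΔT = 5.61×10^8 J/(m²·K).
Depth D = C / (ρ c_p) = 5.61×10^8 / (1030 × 3950) = 138 m.

138 m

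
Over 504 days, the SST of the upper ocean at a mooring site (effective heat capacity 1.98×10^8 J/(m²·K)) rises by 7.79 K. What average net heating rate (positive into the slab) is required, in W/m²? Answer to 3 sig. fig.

35.4

Areal heat capacity C = 1.98×10^8 J/(m²·K) (given).
Required heat per unit area: Q = C ΔT = 1.98×10^8 × 7.79 = 1.54×10^9 J/m².
Flux F = Q / Δt = 1.54×10^9 / 4.35×10^7 s = 35.4 W/m².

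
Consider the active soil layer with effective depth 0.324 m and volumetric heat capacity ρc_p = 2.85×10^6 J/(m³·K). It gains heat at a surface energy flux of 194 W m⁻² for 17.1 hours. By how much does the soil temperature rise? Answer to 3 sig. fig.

Areal heat capacity C = ρc_p × D = 2.85×10^6 × 0.324 = 9.23×10^5 J/(m²·K).
Net heat input Q = F Δt = 194 × (17.1 hours × 3600 s/hour) = 1.19×10^7 J/m².
ΔT = Q / C = 1.19×10^7 / 9.23×10^5 = 12.9 K.

12.9 K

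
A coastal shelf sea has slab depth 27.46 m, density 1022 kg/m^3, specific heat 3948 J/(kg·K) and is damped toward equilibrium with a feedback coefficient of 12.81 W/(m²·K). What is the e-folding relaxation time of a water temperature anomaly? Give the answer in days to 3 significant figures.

Areal heat capacity C = ρ c_p D = 1022 × 3948 × 27.46 = 1.11×10^8 J/(m²·K).
Relaxation time τ = C / λ = 1.11×10^8 / 12.81 = 8.65×10^6 s.
In days: 8.65×10^6 s / (86400 s/day) = 100 days.

100 days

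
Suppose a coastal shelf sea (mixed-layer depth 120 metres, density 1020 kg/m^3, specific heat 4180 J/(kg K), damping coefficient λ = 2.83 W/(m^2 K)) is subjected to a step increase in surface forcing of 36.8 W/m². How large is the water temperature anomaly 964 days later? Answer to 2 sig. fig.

Areal heat capacity C = ρ c_p D = 1020 × 4180 × 120 = 5.12×10^8 J m⁻² K⁻¹.
τ = C / λ = 5.12×10^8 / 2.83 = 1.81×10^8 s.
Equilibrium anomaly ΔT_eq = F / λ = 36.8 / 2.83 = 13.0 K.
t = 964 days = 8.33×10^7 s, so t/τ = 0.461.
ΔT(t) = ΔT_eq (1 − e^(−t/τ)) = 13.0 × (1 − e^−0.461) = 4.80 K.

4.8 K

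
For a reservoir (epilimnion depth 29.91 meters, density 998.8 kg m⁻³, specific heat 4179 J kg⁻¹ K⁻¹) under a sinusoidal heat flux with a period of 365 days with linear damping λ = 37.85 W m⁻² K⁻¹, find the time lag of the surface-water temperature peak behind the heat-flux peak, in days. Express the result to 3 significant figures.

Areal heat capacity C = ρ c_p D = 998.8 × 4179 × 29.91 = 1.25×10^8 J/(m²·K).
ω = 2π / 3.15×10^7 s = 1.99×10^-7 s⁻¹.
Phase lag φ = arctan(Cω/λ) = arctan(24.9/37.85) = 0.581 rad.
Time lag = φ / ω = 0.581 / 1.99×10^-7 = 2.92×10^6 s = 33.8 days.

33.8 days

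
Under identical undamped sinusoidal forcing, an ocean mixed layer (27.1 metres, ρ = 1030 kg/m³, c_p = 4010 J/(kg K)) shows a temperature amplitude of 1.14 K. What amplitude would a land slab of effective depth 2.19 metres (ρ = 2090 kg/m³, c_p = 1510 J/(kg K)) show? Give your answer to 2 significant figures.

18 K

C_ocean = 1.12×10^8 J/(m²·K); C_land = 6.91×10^6 J/(m²·K).
A ∝ 1/C ⇒ A_land = A_ocean × C_ocean/C_land = 1.14 × 16.2 = 18.5 K.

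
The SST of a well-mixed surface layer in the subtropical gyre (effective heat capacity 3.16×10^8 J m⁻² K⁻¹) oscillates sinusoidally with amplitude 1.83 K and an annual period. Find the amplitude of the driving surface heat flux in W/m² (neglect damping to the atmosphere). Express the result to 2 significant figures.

120

Areal heat capacity C = 3.16×10^8 J m⁻² K⁻¹ (given).
ω = 2π / 3.15×10^7 s = 1.99×10^-7 s⁻¹.
Cω = 3.16×10^8 × 1.99×10^-7 = 63.0 W/(m²·K).
F₀ = A × Cω = 1.83 × 63.0 = 115 W/m².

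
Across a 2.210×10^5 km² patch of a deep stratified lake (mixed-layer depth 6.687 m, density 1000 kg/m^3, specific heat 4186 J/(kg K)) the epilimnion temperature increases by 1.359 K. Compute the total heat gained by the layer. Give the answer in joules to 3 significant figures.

8.41×10^18 J

Areal heat capacity C = ρ c_p D = 1000 × 4186 × 6.687 = 2.80×10^7 J m⁻² K⁻¹.
Heat per unit area: q = C ΔT = 2.80×10^7 × 1.359 = 3.80×10^7 J/m².
Total heat: Q = q × A = 3.80×10^7 × (2.210×10^5 × 10⁶ m²) = 8.41×10^18 J.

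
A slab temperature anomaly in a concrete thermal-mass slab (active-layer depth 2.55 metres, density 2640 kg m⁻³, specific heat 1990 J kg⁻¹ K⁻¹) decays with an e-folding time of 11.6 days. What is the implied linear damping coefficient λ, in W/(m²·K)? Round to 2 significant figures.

13

Areal heat capacity C = ρ c_p D = 2640 × 1990 × 2.55 = 1.34×10^7 J/(m²·K).
τ = 11.6 days = 1.00×10^6 s.
λ = C / τ = 1.34×10^7 / 1.00×10^6 = 13.4 W/(m²·K).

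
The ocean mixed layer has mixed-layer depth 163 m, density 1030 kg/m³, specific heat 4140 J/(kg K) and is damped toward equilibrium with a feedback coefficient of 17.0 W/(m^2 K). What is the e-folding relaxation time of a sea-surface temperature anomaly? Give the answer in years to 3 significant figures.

1.30 years

Areal heat capacity C = ρ c_p D = 1030 × 4140 × 163 = 6.95×10^8 J/(m²·K).
Relaxation time τ = C / λ = 6.95×10^8 / 17.0 = 4.09×10^7 s.
In years: 4.09×10^7 s / (3.156×10^7 s/year) = 1.30 years.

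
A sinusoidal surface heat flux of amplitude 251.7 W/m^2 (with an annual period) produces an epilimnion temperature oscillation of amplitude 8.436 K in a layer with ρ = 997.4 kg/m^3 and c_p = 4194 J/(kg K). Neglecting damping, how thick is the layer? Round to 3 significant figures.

ω = 2π / 3.15×10^7 s = 1.99×10^-7 s⁻¹.
Required C = F₀ / (A ω) = 251.7 / (8.436 × 1.99×10^-7) = 1.50×10^8 J/(m²·K).
D = C / (ρ c_p) = 1.50×10^8 / (997.4 × 4194) = 35.8 m.

35.8 m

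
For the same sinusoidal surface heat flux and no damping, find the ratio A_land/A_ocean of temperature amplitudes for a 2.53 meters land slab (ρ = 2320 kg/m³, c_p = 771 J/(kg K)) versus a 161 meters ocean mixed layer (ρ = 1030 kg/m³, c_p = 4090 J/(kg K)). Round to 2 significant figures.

C_ocean = 1030 × 4090 × 161 = 6.78×10^8 J/(m²·K).
C_land = 2320 × 771 × 2.53 = 4.53×10^6 J/(m²·K).
Undamped amplitude ∝ 1/C, so A_land/A_ocean = C_ocean/C_land = 150.

150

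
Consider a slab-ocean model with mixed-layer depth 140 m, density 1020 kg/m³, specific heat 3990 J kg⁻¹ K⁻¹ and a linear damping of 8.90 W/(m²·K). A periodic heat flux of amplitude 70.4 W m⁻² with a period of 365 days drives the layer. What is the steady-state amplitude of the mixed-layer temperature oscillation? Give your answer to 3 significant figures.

0.618 K

Areal heat capacity C = ρ c_p D = 1020 × 3990 × 140 = 5.70×10^8 J/(m²·K).
Angular frequency ω = 2π / T = 2π / 3.15×10^7 s = 1.99×10^-7 s⁻¹.
√((Cω)² + λ²) = √((114)² + 8.90²) = 114 W/(m²·K).
Amplitude A = F₀ / √((Cω)²+λ²) = 70.4 / 114 = 0.618 K.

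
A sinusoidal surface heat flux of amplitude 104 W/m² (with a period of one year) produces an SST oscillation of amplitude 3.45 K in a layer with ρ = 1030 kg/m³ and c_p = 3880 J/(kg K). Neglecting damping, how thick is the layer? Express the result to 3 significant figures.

37.9 m

ω = 2π / 3.15×10^7 s = 1.99×10^-7 s⁻¹.
Required C = F₀ / (A ω) = 104 / (3.45 × 1.99×10^-7) = 1.51×10^8 J/(m²·K).
D = C / (ρ c_p) = 1.51×10^8 / (1030 × 3880) = 37.9 m.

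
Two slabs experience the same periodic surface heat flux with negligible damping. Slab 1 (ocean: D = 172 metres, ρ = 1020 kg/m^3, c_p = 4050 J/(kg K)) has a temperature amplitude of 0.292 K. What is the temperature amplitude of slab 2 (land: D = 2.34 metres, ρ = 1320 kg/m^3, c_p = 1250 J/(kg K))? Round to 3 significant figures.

C_ocean = 7.11×10^8 J/(m²·K); C_land = 3.86×10^6 J/(m²·K).
A ∝ 1/C ⇒ A_land = A_ocean × C_ocean/C_land = 0.292 × 184 = 53.7 K.

53.7 K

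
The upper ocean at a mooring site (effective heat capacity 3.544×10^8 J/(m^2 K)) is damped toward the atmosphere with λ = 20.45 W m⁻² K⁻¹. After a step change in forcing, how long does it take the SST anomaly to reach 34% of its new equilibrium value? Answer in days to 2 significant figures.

Areal heat capacity C = 3.544×10^8 J/(m^2 K) (given).
τ = C / λ = 3.54×10^8 / 20.45 = 1.73×10^7 s.
Fraction reached: 1 − e^(−t/τ) = 0.34 ⇒ t = −τ ln(1 − 0.34) = τ × 0.416.
t = 7.20×10^6 s = 83.3 days.

83 days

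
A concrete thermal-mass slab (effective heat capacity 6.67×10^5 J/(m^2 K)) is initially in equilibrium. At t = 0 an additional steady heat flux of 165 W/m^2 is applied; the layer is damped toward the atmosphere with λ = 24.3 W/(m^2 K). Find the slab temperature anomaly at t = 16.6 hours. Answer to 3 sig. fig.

Areal heat capacity C = 6.67×10^5 J/(m^2 K) (given).
τ = C / λ = 6.67×10^5 / 24.3 = 27400 s.
Equilibrium anomaly ΔT_eq = F / λ = 165 / 24.3 = 6.79 K.
t = 16.6 hours = 59800 s, so t/τ = 2.18.
ΔT(t) = ΔT_eq (1 − e^(−t/τ)) = 6.79 × (1 − e^−2.18) = 6.02 K.

6.02 K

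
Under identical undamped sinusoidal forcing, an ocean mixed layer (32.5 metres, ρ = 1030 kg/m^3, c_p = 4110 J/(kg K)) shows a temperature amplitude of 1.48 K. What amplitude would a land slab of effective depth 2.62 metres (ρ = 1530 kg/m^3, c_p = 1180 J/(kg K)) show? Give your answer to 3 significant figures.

C_ocean = 1.38×10^8 J/(m²·K); C_land = 4.73×10^6 J/(m²·K).
A ∝ 1/C ⇒ A_land = A_ocean × C_ocean/C_land = 1.48 × 29.1 = 43.0 K.

43.0 K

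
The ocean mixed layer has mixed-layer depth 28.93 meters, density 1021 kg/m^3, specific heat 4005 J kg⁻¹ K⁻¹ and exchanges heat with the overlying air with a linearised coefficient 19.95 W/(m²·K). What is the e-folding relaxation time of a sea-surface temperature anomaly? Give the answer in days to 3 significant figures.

68.6 days

Areal heat capacity C = ρ c_p D = 1021 × 4005 × 28.93 = 1.18×10^8 J/(m^2 K).
Relaxation time τ = C / λ = 1.18×10^8 / 19.95 = 5.93×10^6 s.
In days: 5.93×10^6 s / (86400 s/day) = 68.6 days.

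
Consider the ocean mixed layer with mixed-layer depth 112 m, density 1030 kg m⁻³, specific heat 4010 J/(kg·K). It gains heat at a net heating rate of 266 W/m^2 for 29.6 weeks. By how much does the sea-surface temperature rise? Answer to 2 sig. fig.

10 K

Areal heat capacity C = ρ c_p D = 1030 × 4010 × 112 = 4.63×10^8 J/(m^2 K).
Net heat input Q = F Δt = 266 × (29.6 weeks × 6.048×10^5 s/week) = 4.76×10^9 J/m².
ΔT = Q / C = 4.76×10^9 / 4.63×10^8 = 10.3 K.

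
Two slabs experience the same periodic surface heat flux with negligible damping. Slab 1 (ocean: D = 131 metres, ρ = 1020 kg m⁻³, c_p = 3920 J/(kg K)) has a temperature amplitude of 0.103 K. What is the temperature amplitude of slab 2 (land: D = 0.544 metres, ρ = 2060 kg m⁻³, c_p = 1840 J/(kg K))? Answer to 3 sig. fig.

26.2 K

C_ocean = 5.24×10^8 J/(m²·K); C_land = 2.06×10^6 J/(m²·K).
A ∝ 1/C ⇒ A_land = A_ocean × C_ocean/C_land = 0.103 × 254 = 26.2 K.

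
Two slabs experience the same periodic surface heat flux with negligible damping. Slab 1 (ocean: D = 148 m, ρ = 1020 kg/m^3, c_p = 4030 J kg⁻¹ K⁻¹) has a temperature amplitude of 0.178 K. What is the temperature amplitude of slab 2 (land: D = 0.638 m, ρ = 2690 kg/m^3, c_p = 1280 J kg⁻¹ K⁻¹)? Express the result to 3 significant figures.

49.3 K

C_ocean = 6.08×10^8 J/(m²·K); C_land = 2.20×10^6 J/(m²·K).
A ∝ 1/C ⇒ A_land = A_ocean × C_ocean/C_land = 0.178 × 277 = 49.3 K.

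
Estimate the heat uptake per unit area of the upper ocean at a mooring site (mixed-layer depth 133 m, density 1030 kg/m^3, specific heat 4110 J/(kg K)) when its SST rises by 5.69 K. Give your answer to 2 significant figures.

3.2×10^9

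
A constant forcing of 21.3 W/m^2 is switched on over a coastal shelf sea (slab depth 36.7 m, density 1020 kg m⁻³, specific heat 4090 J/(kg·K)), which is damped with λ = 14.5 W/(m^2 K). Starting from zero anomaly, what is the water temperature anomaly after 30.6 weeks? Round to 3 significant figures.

Areal heat capacity C = ρ c_p D = 1020 × 4090 × 36.7 = 1.53×10^8 J m⁻² K⁻¹.
τ = C / λ = 1.53×10^8 / 14.5 = 1.06×10^7 s.
Equilibrium anomaly ΔT_eq = F / λ = 21.3 / 14.5 = 1.47 K.
t = 30.6 weeks = 1.85×10^7 s, so t/τ = 1.75.
ΔT(t) = ΔT_eq (1 − e^(−t/τ)) = 1.47 × (1 − e^−1.75) = 1.21 K.

1.21 K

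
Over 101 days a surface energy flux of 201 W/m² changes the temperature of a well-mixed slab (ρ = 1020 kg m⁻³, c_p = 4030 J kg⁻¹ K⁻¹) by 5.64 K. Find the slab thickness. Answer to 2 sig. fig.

Heat input Q = F Δt = 201 × 8.73×10^6 s = 1.75×10^9 J/m².
Required areal heat capacity C = Q / ΔT = 3.11×10^8 J/(m²·K).
Depth D = C / (ρ c_p) = 3.11×10^8 / (1020 × 4030) = 75.7 m.

76 m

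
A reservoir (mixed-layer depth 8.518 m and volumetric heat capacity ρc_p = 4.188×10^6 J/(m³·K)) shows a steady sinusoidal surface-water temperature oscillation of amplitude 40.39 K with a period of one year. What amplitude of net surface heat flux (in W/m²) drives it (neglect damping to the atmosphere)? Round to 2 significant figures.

290

Areal heat capacity C = ρc_p × D = 4.188×10^6 × 8.518 = 3.57×10^7 J m⁻² K⁻¹.
ω = 2π / 3.15×10^7 s = 1.99×10^-7 s⁻¹.
Cω = 3.57×10^7 × 1.99×10^-7 = 7.11 W/(m²·K).
F₀ = A × Cω = 40.39 × 7.11 = 287 W/m².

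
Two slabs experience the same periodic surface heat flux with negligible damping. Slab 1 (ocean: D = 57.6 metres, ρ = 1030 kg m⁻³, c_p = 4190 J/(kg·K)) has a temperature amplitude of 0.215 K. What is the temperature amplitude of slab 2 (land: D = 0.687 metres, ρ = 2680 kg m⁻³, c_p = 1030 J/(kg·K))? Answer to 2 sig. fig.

28 K

C_ocean = 2.49×10^8 J/(m²·K); C_land = 1.90×10^6 J/(m²·K).
A ∝ 1/C ⇒ A_land = A_ocean × C_ocean/C_land = 0.215 × 131 = 28.2 K.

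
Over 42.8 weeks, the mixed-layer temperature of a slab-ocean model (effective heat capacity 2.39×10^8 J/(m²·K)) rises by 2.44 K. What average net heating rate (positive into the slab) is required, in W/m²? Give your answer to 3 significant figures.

22.5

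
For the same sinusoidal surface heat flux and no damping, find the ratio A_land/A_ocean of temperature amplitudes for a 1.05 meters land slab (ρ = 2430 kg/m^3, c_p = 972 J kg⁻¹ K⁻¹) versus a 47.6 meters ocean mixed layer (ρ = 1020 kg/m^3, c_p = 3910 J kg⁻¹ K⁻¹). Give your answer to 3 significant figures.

C_ocean = 1020 × 3910 × 47.6 = 1.90×10^8 J/(m²·K).
C_land = 2430 × 972 × 1.05 = 2.48×10^6 J/(m²·K).
Undamped amplitude ∝ 1/C, so A_land/A_ocean = C_ocean/C_land = 76.5.

76.5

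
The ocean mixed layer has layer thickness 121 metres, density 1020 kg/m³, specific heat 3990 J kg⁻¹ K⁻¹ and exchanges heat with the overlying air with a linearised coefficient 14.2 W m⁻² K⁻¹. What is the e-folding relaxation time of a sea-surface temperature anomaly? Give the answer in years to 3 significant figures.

1.10 years

Areal heat capacity C = ρ c_p D = 1020 × 3990 × 121 = 4.92×10^8 J/(m^2 K).
Relaxation time τ = C / λ = 4.92×10^8 / 14.2 = 3.47×10^7 s.
In years: 3.47×10^7 s / (3.156×10^7 s/year) = 1.10 years.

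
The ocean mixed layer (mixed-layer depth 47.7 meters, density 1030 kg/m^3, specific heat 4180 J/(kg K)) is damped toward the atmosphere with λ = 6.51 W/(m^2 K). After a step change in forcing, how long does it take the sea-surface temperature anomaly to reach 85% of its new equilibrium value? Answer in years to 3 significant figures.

1.90 years

Areal heat capacity C = ρ c_p D = 1030 × 4180 × 47.7 = 2.05×10^8 J/(m²·K).
τ = C / λ = 2.05×10^8 / 6.51 = 3.15×10^7 s.
Fraction reached: 1 − e^(−t/τ) = 0.85 ⇒ t = −τ ln(1 − 0.85) = τ × 1.90.
t = 5.98×10^7 s = 1.90 years.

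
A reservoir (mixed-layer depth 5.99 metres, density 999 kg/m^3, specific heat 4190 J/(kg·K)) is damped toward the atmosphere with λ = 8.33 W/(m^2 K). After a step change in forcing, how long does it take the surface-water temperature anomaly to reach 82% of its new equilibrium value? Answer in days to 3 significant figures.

59.7 days

Areal heat capacity C = ρ c_p D = 999 × 4190 × 5.99 = 2.51×10^7 J/(m²·K).
τ = C / λ = 2.51×10^7 / 8.33 = 3.01×10^6 s.
Fraction reached: 1 − e^(−t/τ) = 0.82 ⇒ t = −τ ln(1 − 0.82) = τ × 1.71.
t = 5.16×10^6 s = 59.7 days.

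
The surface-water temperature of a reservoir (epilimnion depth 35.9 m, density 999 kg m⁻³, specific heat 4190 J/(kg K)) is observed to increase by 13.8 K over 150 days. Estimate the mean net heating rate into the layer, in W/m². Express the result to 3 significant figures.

Areal heat capacity C = ρ c_p D = 999 × 4190 × 35.9 = 1.50×10^8 J/(m²·K).
Required heat per unit area: Q = C ΔT = 1.50×10^8 × 13.8 = 2.07×10^9 J/m².
Flux F = Q / Δt = 2.07×10^9 / 1.30×10^7 s = 160 W/m².

160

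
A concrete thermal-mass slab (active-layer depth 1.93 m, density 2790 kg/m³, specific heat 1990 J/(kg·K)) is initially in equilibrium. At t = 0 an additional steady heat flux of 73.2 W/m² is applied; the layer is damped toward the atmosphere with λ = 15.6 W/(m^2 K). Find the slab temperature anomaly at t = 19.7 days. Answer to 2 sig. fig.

Areal heat capacity C = ρ c_p D = 2790 × 1990 × 1.93 = 1.07×10^7 J m⁻² K⁻¹.
τ = C / λ = 1.07×10^7 / 15.6 = 6.87×10^5 s.
Equilibrium anomaly ΔT_eq = F / λ = 73.2 / 15.6 = 4.69 K.
t = 19.7 days = 1.70×10^6 s, so t/τ = 2.48.
ΔT(t) = ΔT_eq (1 − e^(−t/τ)) = 4.69 × (1 − e^−2.48) = 4.30 K.

4.3 K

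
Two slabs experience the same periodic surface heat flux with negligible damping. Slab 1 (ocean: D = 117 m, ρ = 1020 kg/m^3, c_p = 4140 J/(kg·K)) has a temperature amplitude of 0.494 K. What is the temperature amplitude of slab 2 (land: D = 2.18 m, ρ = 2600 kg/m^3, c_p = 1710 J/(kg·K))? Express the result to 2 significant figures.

25 K

C_ocean = 4.94×10^8 J/(m²·K); C_land = 9.69×10^6 J/(m²·K).
A ∝ 1/C ⇒ A_land = A_ocean × C_ocean/C_land = 0.494 × 51.0 = 25.2 K.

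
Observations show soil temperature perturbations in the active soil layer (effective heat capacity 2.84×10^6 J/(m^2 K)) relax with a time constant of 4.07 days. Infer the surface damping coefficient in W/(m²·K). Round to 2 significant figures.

8.1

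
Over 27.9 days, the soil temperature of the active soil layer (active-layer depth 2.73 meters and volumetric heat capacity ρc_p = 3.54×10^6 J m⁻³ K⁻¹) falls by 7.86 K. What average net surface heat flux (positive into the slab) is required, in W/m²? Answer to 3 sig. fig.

-31.5

Areal heat capacity C = ρc_p × D = 3.54×10^6 × 2.73 = 9.66×10^6 J/(m^2 K).
Required heat per unit area: Q = C ΔT = 9.66×10^6 × -7.86 = -7.60×10^7 J/m².
Flux F = Q / Δt = -7.60×10^7 / 2.41×10^6 s = -31.5 W/m².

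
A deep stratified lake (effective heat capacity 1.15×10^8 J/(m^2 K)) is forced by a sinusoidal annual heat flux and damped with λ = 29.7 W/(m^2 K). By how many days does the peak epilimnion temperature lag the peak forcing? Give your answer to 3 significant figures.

38.2 days

Areal heat capacity C = 1.15×10^8 J/(m^2 K) (given).
ω = 2π / 3.15×10^7 s = 1.99×10^-7 s⁻¹.
Phase lag φ = arctan(Cω/λ) = arctan(22.9/29.7) = 0.657 rad.
Time lag = φ / ω = 0.657 / 1.99×10^-7 = 3.30×10^6 s = 38.2 days.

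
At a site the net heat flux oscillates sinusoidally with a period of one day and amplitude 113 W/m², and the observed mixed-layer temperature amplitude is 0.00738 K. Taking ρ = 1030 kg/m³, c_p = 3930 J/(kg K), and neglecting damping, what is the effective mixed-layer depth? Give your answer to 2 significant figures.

52 m

ω = 2π / 86400 s = 7.27×10^-5 s⁻¹.
Required C = F₀ / (A ω) = 113 / (0.00738 × 7.27×10^-5) = 2.11×10^8 J/(m²·K).
D = C / (ρ c_p) = 2.11×10^8 / (1030 × 3930) = 52.0 m.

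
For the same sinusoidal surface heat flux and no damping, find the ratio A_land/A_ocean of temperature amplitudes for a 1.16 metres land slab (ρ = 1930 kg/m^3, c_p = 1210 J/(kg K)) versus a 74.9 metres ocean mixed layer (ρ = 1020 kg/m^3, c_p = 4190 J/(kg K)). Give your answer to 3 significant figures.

118

C_ocean = 1020 × 4190 × 74.9 = 3.20×10^8 J/(m²·K).
C_land = 1930 × 1210 × 1.16 = 2.71×10^6 J/(m²·K).
Undamped amplitude ∝ 1/C, so A_land/A_ocean = C_ocean/C_land = 118.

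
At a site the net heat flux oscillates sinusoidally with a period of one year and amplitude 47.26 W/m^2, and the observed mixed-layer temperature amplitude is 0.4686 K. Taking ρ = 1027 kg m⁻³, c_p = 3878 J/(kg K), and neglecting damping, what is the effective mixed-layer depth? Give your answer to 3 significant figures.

ω = 2π / 3.15×10^7 s = 1.99×10^-7 s⁻¹.
Required C = F₀ / (A ω) = 47.26 / (0.4686 × 1.99×10^-7) = 5.06×10^8 J/(m²·K).
D = C / (ρ c_p) = 5.06×10^8 / (1027 × 3878) = 127 m.

127 m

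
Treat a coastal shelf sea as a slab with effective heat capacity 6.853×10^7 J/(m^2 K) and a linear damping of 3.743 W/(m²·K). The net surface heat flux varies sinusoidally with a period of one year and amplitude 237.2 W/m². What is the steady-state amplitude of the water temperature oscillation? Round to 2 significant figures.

Areal heat capacity C = 6.853×10^7 J/(m^2 K) (given).
Angular frequency ω = 2π / T = 2π / 3.15×10^7 s = 1.99×10^-7 s⁻¹.
√((Cω)² + λ²) = √((13.7)² + 3.743²) = 14.2 W/(m²·K).
Amplitude A = F₀ / √((Cω)²+λ²) = 237.2 / 14.2 = 16.8 K.

17 K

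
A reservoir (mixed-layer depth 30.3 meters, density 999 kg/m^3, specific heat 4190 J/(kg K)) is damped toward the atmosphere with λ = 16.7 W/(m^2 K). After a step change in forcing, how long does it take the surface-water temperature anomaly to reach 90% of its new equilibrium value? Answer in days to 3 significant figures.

Areal heat capacity C = ρ c_p D = 999 × 4190 × 30.3 = 1.27×10^8 J/(m²·K).
τ = C / λ = 1.27×10^8 / 16.7 = 7.59×10^6 s.
Fraction reached: 1 − e^(−t/τ) = 0.90 ⇒ t = −τ ln(1 − 0.90) = τ × 2.30.
t = 1.75×10^7 s = 202 days.

202 days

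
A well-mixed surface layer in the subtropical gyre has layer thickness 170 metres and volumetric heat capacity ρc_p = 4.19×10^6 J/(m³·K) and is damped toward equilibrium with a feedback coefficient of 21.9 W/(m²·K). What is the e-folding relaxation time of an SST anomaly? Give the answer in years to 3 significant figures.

Areal heat capacity C = ρc_p × D = 4.19×10^6 × 170 = 7.12×10^8 J/(m²·K).
Relaxation time τ = C / λ = 7.12×10^8 / 21.9 = 3.25×10^7 s.
In years: 3.25×10^7 s / (3.156×10^7 s/year) = 1.03 years.

1.03 years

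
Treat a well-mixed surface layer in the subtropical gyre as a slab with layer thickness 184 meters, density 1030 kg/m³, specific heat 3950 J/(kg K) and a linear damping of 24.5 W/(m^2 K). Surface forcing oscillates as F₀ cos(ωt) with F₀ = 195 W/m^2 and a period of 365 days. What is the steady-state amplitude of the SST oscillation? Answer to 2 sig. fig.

Areal heat capacity C = ρ c_p D = 1030 × 3950 × 184 = 7.49×10^8 J/(m^2 K).
Angular frequency ω = 2π / T = 2π / 3.15×10^7 s = 1.99×10^-7 s⁻¹.
√((Cω)² + λ²) = √((149)² + 24.5²) = 151 W/(m²·K).
Amplitude A = F₀ / √((Cω)²+λ²) = 195 / 151 = 1.29 K.

1.3 K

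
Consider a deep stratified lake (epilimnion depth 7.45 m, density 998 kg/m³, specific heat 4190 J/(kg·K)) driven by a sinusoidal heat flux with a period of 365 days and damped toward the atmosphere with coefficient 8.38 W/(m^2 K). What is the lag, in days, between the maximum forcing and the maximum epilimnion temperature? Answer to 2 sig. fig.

37 days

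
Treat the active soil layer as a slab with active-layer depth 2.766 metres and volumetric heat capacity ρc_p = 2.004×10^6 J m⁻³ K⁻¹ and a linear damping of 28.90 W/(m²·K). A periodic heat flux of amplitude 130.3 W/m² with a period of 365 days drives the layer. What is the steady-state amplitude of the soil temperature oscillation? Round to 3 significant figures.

Areal heat capacity C = ρc_p × D = 2.004×10^6 × 2.766 = 5.54×10^6 J m⁻² K⁻¹.
Angular frequency ω = 2π / T = 2π / 3.15×10^7 s = 1.99×10^-7 s⁻¹.
√((Cω)² + λ²) = √((1.10)² + 28.90²) = 28.9 W/(m²·K).
Amplitude A = F₀ / √((Cω)²+λ²) = 130.3 / 28.9 = 4.51 K.

4.51 K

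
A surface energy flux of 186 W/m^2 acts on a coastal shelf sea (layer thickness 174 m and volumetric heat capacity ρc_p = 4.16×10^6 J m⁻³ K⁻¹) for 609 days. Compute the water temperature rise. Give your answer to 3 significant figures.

Areal heat capacity C = ρc_p × D = 4.16×10^6 × 174 = 7.24×10^8 J m⁻² K⁻¹.
Net heat input Q = F Δt = 186 × (609 days × 86400 s/day) = 9.79×10^9 J/m².
ΔT = Q / C = 9.79×10^9 / 7.24×10^8 = 13.5 K.

13.5 K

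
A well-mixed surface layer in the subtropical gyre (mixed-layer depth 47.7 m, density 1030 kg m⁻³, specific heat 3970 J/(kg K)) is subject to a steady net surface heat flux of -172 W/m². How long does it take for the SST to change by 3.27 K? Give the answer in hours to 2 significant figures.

Areal heat capacity C = ρ c_p D = 1030 × 3970 × 47.7 = 1.95×10^8 J/(m²·K).
Time required: Δt = C ΔT / F = 1.95×10^8 × -3.27 / -172 = 3.71×10^6 s.
In hours: 3.71×10^6 s / (3600 s/hour) = 1030 hours.

1000 hours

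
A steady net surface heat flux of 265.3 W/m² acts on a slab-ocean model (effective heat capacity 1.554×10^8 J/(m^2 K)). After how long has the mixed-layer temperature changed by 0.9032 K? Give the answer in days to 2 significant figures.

Areal heat capacity C = 1.554×10^8 J/(m^2 K) (given).
Time required: Δt = C ΔT / F = 1.55×10^8 × 0.9032 / 265.3 = 5.29×10^5 s.
In days: 5.29×10^5 s / (86400 s/day) = 6.12 days.

6.1 days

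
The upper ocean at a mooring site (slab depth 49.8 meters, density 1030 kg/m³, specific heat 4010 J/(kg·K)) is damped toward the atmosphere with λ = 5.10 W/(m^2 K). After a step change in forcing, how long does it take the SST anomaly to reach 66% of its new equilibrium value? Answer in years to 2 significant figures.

1.4 years

Areal heat capacity C = ρ c_p D = 1030 × 4010 × 49.8 = 2.06×10^8 J m⁻² K⁻¹.
τ = C / λ = 2.06×10^8 / 5.10 = 4.03×10^7 s.
Fraction reached: 1 − e^(−t/τ) = 0.66 ⇒ t = −τ ln(1 − 0.66) = τ × 1.08.
t = 4.35×10^7 s = 1.38 years.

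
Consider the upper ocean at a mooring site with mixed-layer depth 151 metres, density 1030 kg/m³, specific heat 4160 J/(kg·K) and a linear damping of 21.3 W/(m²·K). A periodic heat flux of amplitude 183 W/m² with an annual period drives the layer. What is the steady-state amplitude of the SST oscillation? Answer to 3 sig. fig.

Areal heat capacity C = ρ c_p D = 1030 × 4160 × 151 = 6.47×10^8 J m⁻² K⁻¹.
Angular frequency ω = 2π / T = 2π / 3.15×10^7 s = 1.99×10^-7 s⁻¹.
√((Cω)² + λ²) = √((129)² + 21.3²) = 131 W/(m²·K).
Amplitude A = F₀ / √((Cω)²+λ²) = 183 / 131 = 1.40 K.

1.40 K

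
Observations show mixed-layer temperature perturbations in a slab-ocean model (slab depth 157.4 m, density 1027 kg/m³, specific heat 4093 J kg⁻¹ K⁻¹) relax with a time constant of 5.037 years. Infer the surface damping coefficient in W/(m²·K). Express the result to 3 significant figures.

Areal heat capacity C = ρ c_p D = 1027 × 4093 × 157.4 = 6.62×10^8 J/(m²·K).
τ = 5.037 years = 1.59×10^8 s.
λ = C / τ = 6.62×10^8 / 1.59×10^8 = 4.16 W/(m²·K).

4.16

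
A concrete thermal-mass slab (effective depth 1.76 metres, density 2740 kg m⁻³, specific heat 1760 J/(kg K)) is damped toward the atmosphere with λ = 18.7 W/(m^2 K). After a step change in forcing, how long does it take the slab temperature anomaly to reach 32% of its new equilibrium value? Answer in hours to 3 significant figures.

Areal heat capacity C = ρ c_p D = 2740 × 1760 × 1.76 = 8.49×10^6 J/(m^2 K).
τ = C / λ = 8.49×10^6 / 18.7 = 4.54×10^5 s.
Fraction reached: 1 − e^(−t/τ) = 0.32 ⇒ t = −τ ln(1 − 0.32) = τ × 0.386.
t = 1.75×10^5 s = 48.6 hours.

48.6 hours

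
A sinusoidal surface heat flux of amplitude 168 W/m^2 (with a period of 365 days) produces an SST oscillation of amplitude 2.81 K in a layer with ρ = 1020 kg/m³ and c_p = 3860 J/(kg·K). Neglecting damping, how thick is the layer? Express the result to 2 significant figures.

76 m

ω = 2π / 3.15×10^7 s = 1.99×10^-7 s⁻¹.
Required C = F₀ / (A ω) = 168 / (2.81 × 1.99×10^-7) = 3.00×10^8 J/(m²·K).
D = C / (ρ c_p) = 3.00×10^8 / (1020 × 3860) = 76.2 m.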